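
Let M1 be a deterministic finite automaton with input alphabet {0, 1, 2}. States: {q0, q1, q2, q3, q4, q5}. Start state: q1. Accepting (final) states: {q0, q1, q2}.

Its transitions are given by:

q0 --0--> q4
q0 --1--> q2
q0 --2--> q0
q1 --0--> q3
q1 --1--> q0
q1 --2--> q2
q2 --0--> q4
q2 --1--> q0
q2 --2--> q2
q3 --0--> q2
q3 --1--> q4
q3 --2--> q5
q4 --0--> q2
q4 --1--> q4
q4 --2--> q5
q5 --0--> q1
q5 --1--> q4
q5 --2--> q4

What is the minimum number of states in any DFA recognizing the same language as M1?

Start with accepting vs non-accepting: {q0,q1,q2} | {q3,q4,q5}.
The partition is now stable with 2 blocks: {q0,q1,q2} | {q3,q4,q5}.

2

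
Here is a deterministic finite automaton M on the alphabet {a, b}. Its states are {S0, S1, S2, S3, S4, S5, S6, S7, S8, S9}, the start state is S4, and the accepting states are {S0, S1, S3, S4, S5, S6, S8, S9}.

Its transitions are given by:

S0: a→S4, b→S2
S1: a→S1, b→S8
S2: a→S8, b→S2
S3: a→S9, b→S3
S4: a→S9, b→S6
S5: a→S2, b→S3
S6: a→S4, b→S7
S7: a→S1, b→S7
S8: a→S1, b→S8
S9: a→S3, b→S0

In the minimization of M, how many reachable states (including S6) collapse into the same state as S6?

First remove the unreachable states {S5}; 9 states remain.
P0 = {S0,S1,S3,S4,S6,S8,S9} | {S2,S7}.
Refine {S0,S1,S3,S4,S6,S8,S9} on symbol b: members go to different blocks, giving {S1,S3,S4,S8,S9} and {S0,S6}.
On input b, block {S1,S3,S4,S8,S9} splits into {S1,S3,S8} and {S4,S9}.
On input a, block {S1,S3,S8} splits into {S1,S8} and {S3}.
On input a, block {S4,S9} splits into {S4} and {S9}.
The partition is now stable with 6 blocks: {S1,S8} | {S2,S7} | {S0,S6} | {S4} | {S3} | {S9}.
State S6 belongs to the block {S0,S6}, which has 2 states.

2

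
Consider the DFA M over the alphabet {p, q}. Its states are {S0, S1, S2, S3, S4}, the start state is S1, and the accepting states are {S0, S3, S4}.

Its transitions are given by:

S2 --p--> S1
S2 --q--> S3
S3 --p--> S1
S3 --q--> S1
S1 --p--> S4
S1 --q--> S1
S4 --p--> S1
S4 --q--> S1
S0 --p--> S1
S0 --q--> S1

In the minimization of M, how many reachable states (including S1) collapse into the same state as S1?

First remove the unreachable states {S0,S2,S3}; 2 states remain.
P0 = {S4} | {S1}.
Stable partition: {S4} | {S1} — 2 equivalence classes.
State S1 belongs to the block {S1}, which has 1 states.

1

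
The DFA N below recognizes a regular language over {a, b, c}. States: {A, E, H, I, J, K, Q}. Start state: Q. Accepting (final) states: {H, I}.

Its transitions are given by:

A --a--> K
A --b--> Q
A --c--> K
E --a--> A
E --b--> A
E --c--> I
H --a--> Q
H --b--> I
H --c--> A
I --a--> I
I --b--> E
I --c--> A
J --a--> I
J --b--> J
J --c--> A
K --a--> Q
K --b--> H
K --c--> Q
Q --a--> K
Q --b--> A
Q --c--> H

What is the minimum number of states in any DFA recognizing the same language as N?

Reachable states from the start: {A,E,H,I,K,Q}. Unreachable: {J} — drop them.
P0 = {H,I} | {A,E,K,Q}.
On input a, block {H,I} splits into {H} and {I}.
Refine {A,E,K,Q} on symbol b: members go to different blocks, giving {A,E,Q} and {K}.
On input a, block {A,E,Q} splits into {A,Q} and {E}.
On input c, block {A,Q} splits into {Q} and {A}.
Stable partition: {H} | {Q} | {I} | {K} | {E} | {A} — 6 equivalence classes.

6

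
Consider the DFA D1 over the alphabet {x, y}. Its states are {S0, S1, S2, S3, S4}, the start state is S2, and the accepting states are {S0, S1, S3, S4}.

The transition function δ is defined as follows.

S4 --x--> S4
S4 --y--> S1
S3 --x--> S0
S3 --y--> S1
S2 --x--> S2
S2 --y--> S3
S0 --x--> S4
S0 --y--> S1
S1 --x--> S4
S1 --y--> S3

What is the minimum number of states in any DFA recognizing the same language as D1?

Initial partition by acceptance: {S0,S1,S3,S4} | {S2}.
No further refinement is possible. Final partition (2 blocks): {S0,S1,S3,S4} | {S2}.

2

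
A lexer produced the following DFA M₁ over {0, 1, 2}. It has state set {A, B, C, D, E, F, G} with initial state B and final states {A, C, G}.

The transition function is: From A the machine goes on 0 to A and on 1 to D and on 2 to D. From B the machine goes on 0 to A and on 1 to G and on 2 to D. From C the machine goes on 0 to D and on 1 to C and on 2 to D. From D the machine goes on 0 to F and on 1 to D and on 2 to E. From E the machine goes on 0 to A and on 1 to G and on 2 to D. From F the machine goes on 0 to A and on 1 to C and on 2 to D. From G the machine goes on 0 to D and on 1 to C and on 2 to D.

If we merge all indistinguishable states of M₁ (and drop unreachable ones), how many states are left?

Every state is reachable, so we keep all 7.
Start with accepting vs non-accepting: {A,C,G} | {B,D,E,F}.
Refine {A,C,G} on symbol 0: members go to different blocks, giving {C,G} and {A}.
On input 0, block {B,D,E,F} splits into {B,E,F} and {D}.
Stable partition: {C,G} | {B,E,F} | {A} | {D} — 4 equivalence classes.

4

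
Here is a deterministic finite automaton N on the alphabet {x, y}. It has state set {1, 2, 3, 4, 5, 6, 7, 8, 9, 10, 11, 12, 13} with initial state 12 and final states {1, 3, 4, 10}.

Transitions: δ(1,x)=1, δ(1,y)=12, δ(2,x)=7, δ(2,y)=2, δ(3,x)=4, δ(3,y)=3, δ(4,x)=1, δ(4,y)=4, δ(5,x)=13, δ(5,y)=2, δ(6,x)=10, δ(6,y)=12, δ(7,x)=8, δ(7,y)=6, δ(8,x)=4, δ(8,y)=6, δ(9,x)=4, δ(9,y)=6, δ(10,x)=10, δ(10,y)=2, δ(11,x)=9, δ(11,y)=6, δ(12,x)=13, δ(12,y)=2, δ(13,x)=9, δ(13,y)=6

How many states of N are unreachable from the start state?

No path from 12 leads to 3, 5, 11; the other 10 states are all reachable.

3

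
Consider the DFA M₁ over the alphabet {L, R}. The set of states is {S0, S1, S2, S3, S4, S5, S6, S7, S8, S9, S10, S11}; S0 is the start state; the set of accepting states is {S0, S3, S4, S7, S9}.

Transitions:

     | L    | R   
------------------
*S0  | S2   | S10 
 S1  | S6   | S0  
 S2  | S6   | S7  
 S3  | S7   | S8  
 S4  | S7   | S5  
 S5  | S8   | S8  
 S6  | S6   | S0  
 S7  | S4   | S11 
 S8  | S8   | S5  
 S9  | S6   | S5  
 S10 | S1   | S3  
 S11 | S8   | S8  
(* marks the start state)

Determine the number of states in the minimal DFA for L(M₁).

5

First remove the unreachable states {S9}; 11 states remain.
P0 = {S0,S3,S4,S7} | {S1,S2,S5,S6,S8,S10,S11}.
On input L, block {S0,S3,S4,S7} splits into {S3,S4,S7} and {S0}.
On input R, block {S1,S2,S5,S6,S8,S10,S11} splits into {S5,S8,S11} and {S1,S6} and {S2,S10}.
No further refinement is possible. Final partition (5 blocks): {S3,S4,S7} | {S5,S8,S11} | {S0} | {S1,S6} | {S2,S10}.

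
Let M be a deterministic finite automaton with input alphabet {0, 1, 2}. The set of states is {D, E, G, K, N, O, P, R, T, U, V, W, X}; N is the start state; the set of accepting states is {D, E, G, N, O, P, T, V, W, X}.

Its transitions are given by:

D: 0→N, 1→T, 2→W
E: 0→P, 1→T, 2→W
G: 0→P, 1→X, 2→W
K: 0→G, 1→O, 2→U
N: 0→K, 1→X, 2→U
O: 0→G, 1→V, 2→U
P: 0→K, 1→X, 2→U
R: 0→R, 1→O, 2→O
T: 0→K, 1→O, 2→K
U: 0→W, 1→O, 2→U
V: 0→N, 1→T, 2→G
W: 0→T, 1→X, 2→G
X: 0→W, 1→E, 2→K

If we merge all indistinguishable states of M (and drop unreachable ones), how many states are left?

5

States {D,R} cannot be reached from the start state, so discard them.
P0 = {E,G,N,O,P,T,V,W,X} | {K,U}.
Split {E,G,N,O,P,T,V,W,X} by δ(·,0) → {E,G,O,V,W,X} and {N,P,T}.
On input 0, block {E,G,O,V,W,X} splits into {E,G,V,W} and {O,X}.
Refine {E,G,V,W} on symbol 1: members go to different blocks, giving {G,W} and {E,V}.
No further refinement is possible. Final partition (5 blocks): {G,W} | {K,U} | {N,P,T} | {O,X} | {E,V}.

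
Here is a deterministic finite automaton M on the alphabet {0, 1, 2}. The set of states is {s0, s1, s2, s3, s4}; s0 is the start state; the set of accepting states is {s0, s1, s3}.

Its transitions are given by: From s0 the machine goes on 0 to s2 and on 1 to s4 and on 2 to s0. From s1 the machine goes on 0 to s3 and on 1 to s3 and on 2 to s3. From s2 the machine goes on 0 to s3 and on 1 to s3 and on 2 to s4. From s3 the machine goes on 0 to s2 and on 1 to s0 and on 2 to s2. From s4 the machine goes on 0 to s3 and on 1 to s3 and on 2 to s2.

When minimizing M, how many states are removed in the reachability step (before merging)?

1

No path from s0 leads to s1; the other 4 states are all reachable.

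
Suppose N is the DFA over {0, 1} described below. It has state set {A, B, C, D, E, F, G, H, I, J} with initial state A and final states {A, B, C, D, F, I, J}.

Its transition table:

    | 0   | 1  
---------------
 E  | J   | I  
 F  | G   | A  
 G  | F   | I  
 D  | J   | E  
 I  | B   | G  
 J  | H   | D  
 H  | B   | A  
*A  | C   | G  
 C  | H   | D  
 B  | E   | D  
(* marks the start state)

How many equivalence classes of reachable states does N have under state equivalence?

Every state is reachable, so we keep all 10.
Start with accepting vs non-accepting: {A,B,C,D,F,I,J} | {E,G,H}.
Refine {A,B,C,D,F,I,J} on symbol 0: members go to different blocks, giving {B,C,F,J} and {A,D,I}.
No further refinement is possible. Final partition (3 blocks): {B,C,F,J} | {E,G,H} | {A,D,I}.

3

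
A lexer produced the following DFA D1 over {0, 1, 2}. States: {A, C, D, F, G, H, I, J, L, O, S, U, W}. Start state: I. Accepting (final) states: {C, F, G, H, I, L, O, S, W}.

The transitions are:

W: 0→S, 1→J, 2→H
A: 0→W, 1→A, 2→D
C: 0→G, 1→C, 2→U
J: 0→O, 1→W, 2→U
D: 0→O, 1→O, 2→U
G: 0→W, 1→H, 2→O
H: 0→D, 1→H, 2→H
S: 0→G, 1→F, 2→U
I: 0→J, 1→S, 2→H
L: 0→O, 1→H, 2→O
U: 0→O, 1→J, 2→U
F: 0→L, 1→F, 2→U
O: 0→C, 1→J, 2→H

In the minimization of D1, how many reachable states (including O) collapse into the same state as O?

2

States {A} cannot be reached from the start state, so discard them.
Initial partition by acceptance: {C,F,G,H,I,L,O,S,W} | {D,J,U}.
On input 0, block {C,F,G,H,I,L,O,S,W} splits into {C,F,G,L,O,S,W} and {H,I}.
Refine {C,F,G,L,O,S,W} on symbol 1: members go to different blocks, giving {C,F,S} and {G,L} and {O,W}.
Split {D,J,U} by δ(·,1) → {D,J} and {U}.
Split {H,I} by δ(·,1) → {I} and {H}.
No further refinement is possible. Final partition (7 blocks): {C,F,S} | {D,J} | {I} | {G,L} | {O,W} | {U} | {H}.
State O belongs to the block {O,W}, which has 2 states.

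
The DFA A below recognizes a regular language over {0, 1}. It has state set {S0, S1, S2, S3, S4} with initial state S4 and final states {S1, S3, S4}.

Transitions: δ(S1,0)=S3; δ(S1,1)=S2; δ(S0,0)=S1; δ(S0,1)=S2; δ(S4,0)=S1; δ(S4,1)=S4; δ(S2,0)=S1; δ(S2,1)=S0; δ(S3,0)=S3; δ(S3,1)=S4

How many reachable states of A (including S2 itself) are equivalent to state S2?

2

Every state is reachable, so we keep all 5.
Initial partition by acceptance: {S1,S3,S4} | {S0,S2}.
On input 1, block {S1,S3,S4} splits into {S3,S4} and {S1}.
Refine {S3,S4} on symbol 0: members go to different blocks, giving {S3} and {S4}.
No further refinement is possible. Final partition (4 blocks): {S3} | {S0,S2} | {S1} | {S4}.
The equivalence class containing S2 is {S0,S2}, of size 2.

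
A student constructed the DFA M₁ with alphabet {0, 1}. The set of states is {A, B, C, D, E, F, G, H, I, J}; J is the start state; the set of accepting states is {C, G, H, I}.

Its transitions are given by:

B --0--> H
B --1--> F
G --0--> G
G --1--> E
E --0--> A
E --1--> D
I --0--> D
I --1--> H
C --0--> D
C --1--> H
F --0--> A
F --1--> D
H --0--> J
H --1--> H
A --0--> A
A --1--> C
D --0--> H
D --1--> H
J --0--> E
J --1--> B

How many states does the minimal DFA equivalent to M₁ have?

7

States {G,I} cannot be reached from the start state, so discard them.
Start with accepting vs non-accepting: {C,H} | {A,B,D,E,F,J}.
Split {A,B,D,E,F,J} by δ(·,0) → {A,E,F,J} and {B,D}.
Refine {C,H} on symbol 0: members go to different blocks, giving {C} and {H}.
On input 1, block {A,E,F,J} splits into {E,F,J} and {A}.
On input 0, block {E,F,J} splits into {E,F} and {J}.
Refine {B,D} on symbol 1: members go to different blocks, giving {B} and {D}.
No further refinement is possible. Final partition (7 blocks): {C} | {E,F} | {B} | {H} | {A} | {J} | {D}.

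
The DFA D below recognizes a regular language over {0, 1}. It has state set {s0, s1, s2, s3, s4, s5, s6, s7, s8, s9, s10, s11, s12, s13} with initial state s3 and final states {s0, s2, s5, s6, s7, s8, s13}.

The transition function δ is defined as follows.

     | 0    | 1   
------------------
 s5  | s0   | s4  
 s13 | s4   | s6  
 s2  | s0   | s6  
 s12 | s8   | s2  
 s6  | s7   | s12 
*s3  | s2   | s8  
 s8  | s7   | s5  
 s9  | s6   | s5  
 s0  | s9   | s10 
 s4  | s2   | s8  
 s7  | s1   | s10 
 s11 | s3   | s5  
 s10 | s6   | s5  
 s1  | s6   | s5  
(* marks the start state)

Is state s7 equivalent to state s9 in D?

States {s11,s13} cannot be reached from the start state, so discard them.
Start with accepting vs non-accepting: {s0,s2,s5,s6,s7,s8} | {s1,s3,s4,s9,s10,s12}.
Refine {s0,s2,s5,s6,s7,s8} on symbol 0: members go to different blocks, giving {s2,s5,s6,s8} and {s0,s7}.
On input 1, block {s2,s5,s6,s8} splits into {s2,s8} and {s5,s6}.
On input 0, block {s1,s3,s4,s9,s10,s12} splits into {s1,s9,s10} and {s3,s4,s12}.
Stable partition: {s2,s8} | {s1,s9,s10} | {s0,s7} | {s5,s6} | {s3,s4,s12} — 5 equivalence classes.
s7 and s9 end up in different blocks, so they are distinguishable. For instance, the string 'ε' is accepted from only s7.

No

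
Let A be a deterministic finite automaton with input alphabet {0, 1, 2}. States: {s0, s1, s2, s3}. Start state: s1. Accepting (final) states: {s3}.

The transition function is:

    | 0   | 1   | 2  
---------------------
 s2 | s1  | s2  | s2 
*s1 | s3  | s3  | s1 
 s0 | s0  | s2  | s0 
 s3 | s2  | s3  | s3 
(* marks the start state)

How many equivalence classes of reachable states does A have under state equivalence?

3

States {s0} cannot be reached from the start state, so discard them.
Start with accepting vs non-accepting: {s3} | {s1,s2}.
Refine {s1,s2} on symbol 0: members go to different blocks, giving {s1} and {s2}.
No further refinement is possible. Final partition (3 blocks): {s3} | {s1} | {s2}.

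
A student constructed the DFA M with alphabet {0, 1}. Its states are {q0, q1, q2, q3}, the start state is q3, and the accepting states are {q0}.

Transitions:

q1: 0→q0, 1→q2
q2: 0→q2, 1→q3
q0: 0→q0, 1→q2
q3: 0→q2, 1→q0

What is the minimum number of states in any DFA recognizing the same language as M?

3

Reachable states from the start: {q0,q2,q3}. Unreachable: {q1} — drop them.
Initial partition by acceptance: {q0} | {q2,q3}.
On input 1, block {q2,q3} splits into {q2} and {q3}.
No further refinement is possible. Final partition (3 blocks): {q0} | {q2} | {q3}.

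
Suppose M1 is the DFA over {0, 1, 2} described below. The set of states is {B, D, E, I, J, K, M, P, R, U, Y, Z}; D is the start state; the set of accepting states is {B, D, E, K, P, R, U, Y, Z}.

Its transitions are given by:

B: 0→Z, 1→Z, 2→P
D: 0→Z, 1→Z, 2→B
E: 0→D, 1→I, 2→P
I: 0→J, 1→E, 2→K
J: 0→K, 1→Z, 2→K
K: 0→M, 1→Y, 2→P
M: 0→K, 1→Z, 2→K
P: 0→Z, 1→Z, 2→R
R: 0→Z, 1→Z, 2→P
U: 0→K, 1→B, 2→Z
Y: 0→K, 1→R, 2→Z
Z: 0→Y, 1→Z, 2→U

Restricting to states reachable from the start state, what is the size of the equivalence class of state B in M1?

Reachable states from the start: {B,D,K,M,P,R,U,Y,Z}. Unreachable: {E,I,J} — drop them.
P0 = {B,D,K,P,R,U,Y,Z} | {M}.
On input 0, block {B,D,K,P,R,U,Y,Z} splits into {B,D,P,R,U,Y,Z} and {K}.
On input 0, block {B,D,P,R,U,Y,Z} splits into {B,D,P,R,Z} and {U,Y}.
On input 0, block {B,D,P,R,Z} splits into {B,D,P,R} and {Z}.
Stable partition: {B,D,P,R} | {M} | {K} | {U,Y} | {Z} — 5 equivalence classes.
State B belongs to the block {B,D,P,R}, which has 4 states.

4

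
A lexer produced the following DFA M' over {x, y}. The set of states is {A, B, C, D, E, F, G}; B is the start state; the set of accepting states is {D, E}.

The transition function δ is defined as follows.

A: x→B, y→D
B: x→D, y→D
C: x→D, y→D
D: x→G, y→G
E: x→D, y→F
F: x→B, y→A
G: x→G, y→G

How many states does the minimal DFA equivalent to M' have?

Reachable states from the start: {B,D,G}. Unreachable: {A,C,E,F} — drop them.
Initial partition by acceptance: {D} | {B,G}.
Split {B,G} by δ(·,x) → {B} and {G}.
No further refinement is possible. Final partition (3 blocks): {D} | {B} | {G}.

3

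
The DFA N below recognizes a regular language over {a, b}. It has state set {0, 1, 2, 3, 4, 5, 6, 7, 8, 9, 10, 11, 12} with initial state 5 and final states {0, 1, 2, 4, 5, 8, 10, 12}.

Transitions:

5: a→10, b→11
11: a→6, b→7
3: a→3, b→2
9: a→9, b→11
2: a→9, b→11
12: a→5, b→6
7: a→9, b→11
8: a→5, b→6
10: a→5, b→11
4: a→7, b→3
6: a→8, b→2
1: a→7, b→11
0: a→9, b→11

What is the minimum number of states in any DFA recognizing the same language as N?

Reachable states from the start: {2,5,6,7,8,9,10,11}. Unreachable: {0,1,3,4,12} — drop them.
Initial partition by acceptance: {2,5,8,10} | {6,7,9,11}.
Split {2,5,8,10} by δ(·,a) → {5,8,10} and {2}.
Split {6,7,9,11} by δ(·,a) → {7,9,11} and {6}.
On input b, block {5,8,10} splits into {5,10} and {8}.
Refine {7,9,11} on symbol a: members go to different blocks, giving {7,9} and {11}.
No further refinement is possible. Final partition (6 blocks): {5,10} | {7,9} | {2} | {6} | {8} | {11}.

6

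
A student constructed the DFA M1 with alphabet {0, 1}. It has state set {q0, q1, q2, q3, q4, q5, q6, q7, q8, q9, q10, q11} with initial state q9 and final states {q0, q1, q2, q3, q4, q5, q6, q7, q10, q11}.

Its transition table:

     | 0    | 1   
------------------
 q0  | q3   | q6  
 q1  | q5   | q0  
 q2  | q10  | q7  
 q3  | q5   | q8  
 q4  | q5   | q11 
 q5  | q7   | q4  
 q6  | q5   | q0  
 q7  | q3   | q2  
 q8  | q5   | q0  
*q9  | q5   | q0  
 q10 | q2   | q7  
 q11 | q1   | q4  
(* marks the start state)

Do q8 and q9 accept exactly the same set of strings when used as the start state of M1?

Yes

Initial partition by acceptance: {q0,q1,q2,q3,q4,q5,q6,q7,q10,q11} | {q8,q9}.
On input 1, block {q0,q1,q2,q3,q4,q5,q6,q7,q10,q11} splits into {q0,q1,q2,q4,q5,q6,q7,q10,q11} and {q3}.
Split {q0,q1,q2,q4,q5,q6,q7,q10,q11} by δ(·,0) → {q1,q2,q4,q5,q6,q10,q11} and {q0,q7}.
Refine {q1,q2,q4,q5,q6,q10,q11} on symbol 0: members go to different blocks, giving {q1,q2,q4,q6,q10,q11} and {q5}.
Refine {q1,q2,q4,q6,q10,q11} on symbol 0: members go to different blocks, giving {q1,q4,q6} and {q2,q10,q11}.
Split {q1,q4,q6} by δ(·,1) → {q1,q6} and {q4}.
On input 1, block {q0,q7} splits into {q0} and {q7}.
Refine {q2,q10,q11} on symbol 0: members go to different blocks, giving {q2,q10} and {q11}.
No further refinement is possible. Final partition (9 blocks): {q1,q6} | {q8,q9} | {q3} | {q0} | {q5} | {q2,q10} | {q4} | {q7} | {q11}.
q8 and q9 lie in the same block of the stable partition, so they are equivalent — no string distinguishes them.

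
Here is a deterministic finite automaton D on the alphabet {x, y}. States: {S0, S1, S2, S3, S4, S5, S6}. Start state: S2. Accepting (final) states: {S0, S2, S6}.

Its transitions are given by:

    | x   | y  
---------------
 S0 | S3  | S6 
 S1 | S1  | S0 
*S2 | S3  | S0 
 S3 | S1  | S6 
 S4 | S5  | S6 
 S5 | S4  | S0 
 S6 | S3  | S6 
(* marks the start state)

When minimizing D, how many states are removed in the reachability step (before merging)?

2

No path from S2 leads to S4, S5; the other 5 states are all reachable.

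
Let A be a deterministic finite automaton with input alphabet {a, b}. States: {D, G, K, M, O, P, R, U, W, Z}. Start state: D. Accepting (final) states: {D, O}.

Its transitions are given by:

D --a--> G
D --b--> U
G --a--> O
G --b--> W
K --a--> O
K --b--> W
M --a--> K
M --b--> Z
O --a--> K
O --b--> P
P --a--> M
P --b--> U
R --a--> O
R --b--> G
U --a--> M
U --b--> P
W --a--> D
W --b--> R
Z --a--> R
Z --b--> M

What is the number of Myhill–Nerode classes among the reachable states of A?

P0 = {D,O} | {G,K,M,P,R,U,W,Z}.
On input a, block {G,K,M,P,R,U,W,Z} splits into {M,P,U,Z} and {G,K,R,W}.
Split {M,P,U,Z} by δ(·,a) → {P,U} and {M,Z}.
Stable partition: {D,O} | {P,U} | {G,K,R,W} | {M,Z} — 4 equivalence classes.

4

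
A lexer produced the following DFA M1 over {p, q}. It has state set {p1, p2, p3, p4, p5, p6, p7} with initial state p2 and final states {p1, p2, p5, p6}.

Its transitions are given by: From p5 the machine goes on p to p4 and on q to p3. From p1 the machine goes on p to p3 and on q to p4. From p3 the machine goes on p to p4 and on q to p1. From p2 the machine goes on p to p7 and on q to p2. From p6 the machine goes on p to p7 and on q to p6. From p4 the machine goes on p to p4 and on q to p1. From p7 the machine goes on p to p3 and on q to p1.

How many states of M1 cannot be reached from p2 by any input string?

No path from p2 leads to p5, p6; the other 5 states are all reachable.

2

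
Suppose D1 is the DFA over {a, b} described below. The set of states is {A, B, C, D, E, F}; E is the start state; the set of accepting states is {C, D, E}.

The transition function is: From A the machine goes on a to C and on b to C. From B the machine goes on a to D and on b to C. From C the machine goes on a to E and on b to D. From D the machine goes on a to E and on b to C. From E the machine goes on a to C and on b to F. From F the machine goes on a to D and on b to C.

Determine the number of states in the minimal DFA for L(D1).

States {A,B} cannot be reached from the start state, so discard them.
Initial partition by acceptance: {C,D,E} | {F}.
Refine {C,D,E} on symbol b: members go to different blocks, giving {C,D} and {E}.
The partition is now stable with 3 blocks: {C,D} | {F} | {E}.

3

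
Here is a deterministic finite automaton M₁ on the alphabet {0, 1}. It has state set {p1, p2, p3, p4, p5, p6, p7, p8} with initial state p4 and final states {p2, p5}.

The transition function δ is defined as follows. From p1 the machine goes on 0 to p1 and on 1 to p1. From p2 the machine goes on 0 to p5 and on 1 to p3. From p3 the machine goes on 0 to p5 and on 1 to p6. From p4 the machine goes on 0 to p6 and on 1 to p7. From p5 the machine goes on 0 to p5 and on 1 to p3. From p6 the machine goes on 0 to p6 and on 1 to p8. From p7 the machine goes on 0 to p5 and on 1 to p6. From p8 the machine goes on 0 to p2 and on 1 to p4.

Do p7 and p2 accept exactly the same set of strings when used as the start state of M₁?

States {p1} cannot be reached from the start state, so discard them.
Start with accepting vs non-accepting: {p2,p5} | {p3,p4,p6,p7,p8}.
Refine {p3,p4,p6,p7,p8} on symbol 0: members go to different blocks, giving {p3,p7,p8} and {p4,p6}.
No further refinement is possible. Final partition (3 blocks): {p2,p5} | {p3,p7,p8} | {p4,p6}.
p7 and p2 end up in different blocks, so they are distinguishable. For instance, the string 'ε' is accepted from only p2.

No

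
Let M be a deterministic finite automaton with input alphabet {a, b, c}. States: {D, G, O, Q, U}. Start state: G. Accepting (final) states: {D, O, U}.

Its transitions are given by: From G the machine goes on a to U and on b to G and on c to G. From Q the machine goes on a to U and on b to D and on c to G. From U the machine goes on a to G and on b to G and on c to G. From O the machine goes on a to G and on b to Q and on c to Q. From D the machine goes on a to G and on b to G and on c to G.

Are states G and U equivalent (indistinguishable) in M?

No

States {D,O,Q} cannot be reached from the start state, so discard them.
P0 = {U} | {G}.
The partition is now stable with 2 blocks: {U} | {G}.
G and U end up in different blocks, so they are distinguishable. For instance, the string 'ε' is accepted from only U.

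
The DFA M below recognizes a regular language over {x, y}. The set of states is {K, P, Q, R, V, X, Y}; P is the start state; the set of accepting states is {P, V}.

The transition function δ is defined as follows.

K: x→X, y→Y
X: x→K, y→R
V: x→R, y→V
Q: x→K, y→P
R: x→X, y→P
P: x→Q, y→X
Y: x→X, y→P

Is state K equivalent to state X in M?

First remove the unreachable states {V}; 6 states remain.
P0 = {P} | {K,Q,R,X,Y}.
Refine {K,Q,R,X,Y} on symbol y: members go to different blocks, giving {Q,R,Y} and {K,X}.
The partition is now stable with 3 blocks: {P} | {Q,R,Y} | {K,X}.
K and X lie in the same block of the stable partition, so they are equivalent — no string distinguishes them.

Yes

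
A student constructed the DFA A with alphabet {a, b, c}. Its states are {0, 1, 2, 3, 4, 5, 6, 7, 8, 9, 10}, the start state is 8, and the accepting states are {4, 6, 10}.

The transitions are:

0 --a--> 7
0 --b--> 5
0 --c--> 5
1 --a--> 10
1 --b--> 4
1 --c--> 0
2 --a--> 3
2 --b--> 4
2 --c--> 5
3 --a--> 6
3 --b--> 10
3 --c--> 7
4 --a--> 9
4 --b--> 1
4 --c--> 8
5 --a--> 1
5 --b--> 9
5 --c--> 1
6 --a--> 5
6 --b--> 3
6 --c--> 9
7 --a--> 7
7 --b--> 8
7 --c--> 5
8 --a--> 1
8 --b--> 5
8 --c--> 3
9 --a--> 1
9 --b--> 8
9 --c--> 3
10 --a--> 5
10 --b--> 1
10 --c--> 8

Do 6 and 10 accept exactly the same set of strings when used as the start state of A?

Yes

States {2} cannot be reached from the start state, so discard them.
P0 = {4,6,10} | {0,1,3,5,7,8,9}.
Refine {0,1,3,5,7,8,9} on symbol a: members go to different blocks, giving {0,5,7,8,9} and {1,3}.
Refine {0,5,7,8,9} on symbol a: members go to different blocks, giving {5,8,9} and {0,7}.
No further refinement is possible. Final partition (4 blocks): {4,6,10} | {5,8,9} | {1,3} | {0,7}.
6 and 10 lie in the same block of the stable partition, so they are equivalent — no string distinguishes them.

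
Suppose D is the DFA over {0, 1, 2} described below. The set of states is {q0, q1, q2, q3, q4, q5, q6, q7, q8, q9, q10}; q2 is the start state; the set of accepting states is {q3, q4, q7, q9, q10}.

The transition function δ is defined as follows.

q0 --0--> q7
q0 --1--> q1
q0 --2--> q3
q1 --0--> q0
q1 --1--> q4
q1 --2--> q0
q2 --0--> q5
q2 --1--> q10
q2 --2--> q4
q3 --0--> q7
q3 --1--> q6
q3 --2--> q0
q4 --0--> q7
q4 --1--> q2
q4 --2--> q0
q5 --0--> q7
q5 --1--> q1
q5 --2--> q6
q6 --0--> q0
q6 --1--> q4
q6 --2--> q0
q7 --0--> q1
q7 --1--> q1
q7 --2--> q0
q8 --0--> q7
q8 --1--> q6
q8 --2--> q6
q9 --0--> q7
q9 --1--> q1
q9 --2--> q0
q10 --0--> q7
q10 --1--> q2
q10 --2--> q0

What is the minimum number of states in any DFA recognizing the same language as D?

Reachable states from the start: {q0,q1,q2,q3,q4,q5,q6,q7,q10}. Unreachable: {q8,q9} — drop them.
P0 = {q3,q4,q7,q10} | {q0,q1,q2,q5,q6}.
Refine {q3,q4,q7,q10} on symbol 0: members go to different blocks, giving {q3,q4,q10} and {q7}.
Split {q0,q1,q2,q5,q6} by δ(·,0) → {q1,q2,q6} and {q0,q5}.
Split {q1,q2,q6} by δ(·,2) → {q1,q6} and {q2}.
On input 1, block {q3,q4,q10} splits into {q4,q10} and {q3}.
On input 2, block {q0,q5} splits into {q0} and {q5}.
No further refinement is possible. Final partition (7 blocks): {q4,q10} | {q1,q6} | {q7} | {q0} | {q2} | {q3} | {q5}.

7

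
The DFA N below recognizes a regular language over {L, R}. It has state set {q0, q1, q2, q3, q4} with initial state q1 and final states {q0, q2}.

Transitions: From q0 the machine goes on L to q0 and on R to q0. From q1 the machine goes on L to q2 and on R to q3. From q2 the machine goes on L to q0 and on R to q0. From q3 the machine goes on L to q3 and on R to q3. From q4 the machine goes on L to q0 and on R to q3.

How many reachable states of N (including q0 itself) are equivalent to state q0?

First remove the unreachable states {q4}; 4 states remain.
Initial partition by acceptance: {q0,q2} | {q1,q3}.
Split {q1,q3} by δ(·,L) → {q1} and {q3}.
No further refinement is possible. Final partition (3 blocks): {q0,q2} | {q1} | {q3}.
The equivalence class containing q0 is {q0,q2}, of size 2.

2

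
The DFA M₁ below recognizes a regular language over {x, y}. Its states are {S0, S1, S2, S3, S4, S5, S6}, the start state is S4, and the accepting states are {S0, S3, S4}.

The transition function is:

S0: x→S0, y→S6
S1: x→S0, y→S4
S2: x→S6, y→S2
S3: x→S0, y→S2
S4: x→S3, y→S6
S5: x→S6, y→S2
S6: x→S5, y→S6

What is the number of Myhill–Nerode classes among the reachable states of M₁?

First remove the unreachable states {S1}; 6 states remain.
Start with accepting vs non-accepting: {S0,S3,S4} | {S2,S5,S6}.
No further refinement is possible. Final partition (2 blocks): {S0,S3,S4} | {S2,S5,S6}.

2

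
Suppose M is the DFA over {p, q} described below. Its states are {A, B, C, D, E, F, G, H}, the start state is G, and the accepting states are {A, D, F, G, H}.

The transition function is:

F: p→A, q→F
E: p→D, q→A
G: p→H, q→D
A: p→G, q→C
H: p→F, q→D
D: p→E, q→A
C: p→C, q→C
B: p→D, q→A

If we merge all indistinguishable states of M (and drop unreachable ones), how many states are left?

7

States {B} cannot be reached from the start state, so discard them.
Start with accepting vs non-accepting: {A,D,F,G,H} | {C,E}.
On input p, block {A,D,F,G,H} splits into {A,F,G,H} and {D}.
On input q, block {A,F,G,H} splits into {G,H} and {A} and {F}.
On input p, block {G,H} splits into {G} and {H}.
On input p, block {C,E} splits into {C} and {E}.
No further refinement is possible. Final partition (7 blocks): {G} | {C} | {D} | {A} | {F} | {H} | {E}.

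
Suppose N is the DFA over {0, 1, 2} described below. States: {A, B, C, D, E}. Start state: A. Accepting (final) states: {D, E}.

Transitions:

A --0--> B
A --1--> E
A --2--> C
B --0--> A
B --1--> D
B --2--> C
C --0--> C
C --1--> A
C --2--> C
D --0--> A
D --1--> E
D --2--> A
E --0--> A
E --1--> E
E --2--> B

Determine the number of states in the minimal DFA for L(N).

All states are reachable from the start state.
P0 = {D,E} | {A,B,C}.
Refine {A,B,C} on symbol 1: members go to different blocks, giving {A,B} and {C}.
The partition is now stable with 3 blocks: {D,E} | {A,B} | {C}.

3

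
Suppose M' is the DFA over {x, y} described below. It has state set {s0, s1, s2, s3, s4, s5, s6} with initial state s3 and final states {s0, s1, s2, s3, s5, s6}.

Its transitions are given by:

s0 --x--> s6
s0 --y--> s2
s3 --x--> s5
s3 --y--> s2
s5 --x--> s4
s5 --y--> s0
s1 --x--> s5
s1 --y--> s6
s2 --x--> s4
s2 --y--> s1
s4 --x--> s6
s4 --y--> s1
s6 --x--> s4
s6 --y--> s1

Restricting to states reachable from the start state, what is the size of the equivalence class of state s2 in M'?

Every state is reachable, so we keep all 7.
P0 = {s0,s1,s2,s3,s5,s6} | {s4}.
On input x, block {s0,s1,s2,s3,s5,s6} splits into {s0,s1,s3} and {s2,s5,s6}.
No further refinement is possible. Final partition (3 blocks): {s0,s1,s3} | {s4} | {s2,s5,s6}.
State s2 belongs to the block {s2,s5,s6}, which has 3 states.

3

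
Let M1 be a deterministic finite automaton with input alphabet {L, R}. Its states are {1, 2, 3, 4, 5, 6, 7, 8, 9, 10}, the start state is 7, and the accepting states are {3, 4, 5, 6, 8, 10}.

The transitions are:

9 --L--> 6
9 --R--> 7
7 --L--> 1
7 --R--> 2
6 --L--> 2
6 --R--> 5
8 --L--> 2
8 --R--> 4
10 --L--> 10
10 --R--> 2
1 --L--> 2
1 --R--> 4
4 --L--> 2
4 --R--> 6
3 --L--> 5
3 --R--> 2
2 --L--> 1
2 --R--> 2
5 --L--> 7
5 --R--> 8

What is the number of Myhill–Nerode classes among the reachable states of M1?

3

First remove the unreachable states {3,9,10}; 7 states remain.
Initial partition by acceptance: {4,5,6,8} | {1,2,7}.
Split {1,2,7} by δ(·,R) → {2,7} and {1}.
No further refinement is possible. Final partition (3 blocks): {4,5,6,8} | {2,7} | {1}.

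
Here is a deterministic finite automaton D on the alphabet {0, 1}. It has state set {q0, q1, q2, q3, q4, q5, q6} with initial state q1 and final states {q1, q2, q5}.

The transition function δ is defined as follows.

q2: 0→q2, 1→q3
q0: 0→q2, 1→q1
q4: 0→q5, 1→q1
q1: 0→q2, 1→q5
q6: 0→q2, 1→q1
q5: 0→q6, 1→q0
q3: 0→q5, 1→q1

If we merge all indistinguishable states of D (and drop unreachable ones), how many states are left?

Reachable states from the start: {q0,q1,q2,q3,q5,q6}. Unreachable: {q4} — drop them.
Start with accepting vs non-accepting: {q1,q2,q5} | {q0,q3,q6}.
On input 0, block {q1,q2,q5} splits into {q1,q2} and {q5}.
Split {q1,q2} by δ(·,1) → {q1} and {q2}.
On input 0, block {q0,q3,q6} splits into {q0,q6} and {q3}.
Stable partition: {q1} | {q0,q6} | {q5} | {q2} | {q3} — 5 equivalence classes.

5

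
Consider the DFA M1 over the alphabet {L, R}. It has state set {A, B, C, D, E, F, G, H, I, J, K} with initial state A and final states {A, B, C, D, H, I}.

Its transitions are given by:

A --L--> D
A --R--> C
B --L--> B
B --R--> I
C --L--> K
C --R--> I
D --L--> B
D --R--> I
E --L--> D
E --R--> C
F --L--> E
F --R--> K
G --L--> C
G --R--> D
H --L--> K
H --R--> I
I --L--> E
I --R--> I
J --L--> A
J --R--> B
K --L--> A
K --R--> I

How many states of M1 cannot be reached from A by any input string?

4

No path from A leads to F, G, H, J; the other 7 states are all reachable.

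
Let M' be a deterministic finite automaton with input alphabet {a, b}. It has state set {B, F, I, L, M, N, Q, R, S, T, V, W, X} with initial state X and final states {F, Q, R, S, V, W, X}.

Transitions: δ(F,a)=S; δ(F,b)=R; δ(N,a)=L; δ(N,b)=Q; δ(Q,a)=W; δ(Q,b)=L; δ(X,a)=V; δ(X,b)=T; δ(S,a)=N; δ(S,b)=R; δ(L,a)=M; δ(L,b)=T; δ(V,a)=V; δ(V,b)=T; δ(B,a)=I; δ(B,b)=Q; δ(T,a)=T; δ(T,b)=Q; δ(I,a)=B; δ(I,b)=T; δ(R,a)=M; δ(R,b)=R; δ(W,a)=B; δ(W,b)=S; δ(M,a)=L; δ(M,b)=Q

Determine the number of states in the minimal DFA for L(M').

First remove the unreachable states {F}; 12 states remain.
P0 = {Q,R,S,V,W,X} | {B,I,L,M,N,T}.
Refine {Q,R,S,V,W,X} on symbol a: members go to different blocks, giving {Q,V,X} and {R,S,W}.
Split {Q,V,X} by δ(·,a) → {V,X} and {Q}.
On input b, block {B,I,L,M,N,T} splits into {B,M,N,T} and {I,L}.
Refine {B,M,N,T} on symbol a: members go to different blocks, giving {B,M,N} and {T}.
The partition is now stable with 6 blocks: {V,X} | {B,M,N} | {R,S,W} | {Q} | {I,L} | {T}.

6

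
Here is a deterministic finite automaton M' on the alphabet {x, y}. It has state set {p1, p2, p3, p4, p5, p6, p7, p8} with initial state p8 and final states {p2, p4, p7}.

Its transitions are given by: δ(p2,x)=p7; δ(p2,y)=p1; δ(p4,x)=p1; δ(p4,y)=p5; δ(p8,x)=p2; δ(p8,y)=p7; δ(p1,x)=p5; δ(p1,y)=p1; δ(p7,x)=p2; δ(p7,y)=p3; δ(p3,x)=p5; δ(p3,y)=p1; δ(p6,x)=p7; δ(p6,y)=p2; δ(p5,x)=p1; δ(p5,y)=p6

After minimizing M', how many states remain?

4

Reachable states from the start: {p1,p2,p3,p5,p6,p7,p8}. Unreachable: {p4} — drop them.
Start with accepting vs non-accepting: {p2,p7} | {p1,p3,p5,p6,p8}.
On input x, block {p1,p3,p5,p6,p8} splits into {p1,p3,p5} and {p6,p8}.
On input y, block {p1,p3,p5} splits into {p1,p3} and {p5}.
No further refinement is possible. Final partition (4 blocks): {p2,p7} | {p1,p3} | {p6,p8} | {p5}.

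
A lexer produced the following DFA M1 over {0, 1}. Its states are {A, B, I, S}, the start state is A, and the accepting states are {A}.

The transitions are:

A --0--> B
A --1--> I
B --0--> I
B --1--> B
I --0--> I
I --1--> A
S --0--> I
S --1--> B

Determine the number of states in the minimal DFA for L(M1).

States {S} cannot be reached from the start state, so discard them.
P0 = {A} | {B,I}.
On input 1, block {B,I} splits into {I} and {B}.
Stable partition: {A} | {I} | {B} — 3 equivalence classes.

3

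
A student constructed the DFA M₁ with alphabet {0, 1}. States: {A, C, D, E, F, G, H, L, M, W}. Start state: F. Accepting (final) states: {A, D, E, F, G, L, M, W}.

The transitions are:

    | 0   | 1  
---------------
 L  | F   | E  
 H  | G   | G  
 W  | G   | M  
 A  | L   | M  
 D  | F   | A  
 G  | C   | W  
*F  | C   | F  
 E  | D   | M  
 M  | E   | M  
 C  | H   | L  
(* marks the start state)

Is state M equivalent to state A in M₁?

No

P0 = {A,D,E,F,G,L,M,W} | {C,H}.
Refine {A,D,E,F,G,L,M,W} on symbol 0: members go to different blocks, giving {A,D,E,L,M,W} and {F,G}.
Split {A,D,E,L,M,W} by δ(·,0) → {A,E,M} and {D,L,W}.
On input 0, block {A,E,M} splits into {A,E} and {M}.
On input 0, block {C,H} splits into {C} and {H}.
On input 1, block {F,G} splits into {F} and {G}.
Split {D,L,W} by δ(·,0) → {D,L} and {W}.
Stable partition: {A,E} | {C} | {F} | {D,L} | {M} | {H} | {G} | {W} — 8 equivalence classes.
M and A end up in different blocks, so they are distinguishable. For instance, the string '000' is accepted from only M.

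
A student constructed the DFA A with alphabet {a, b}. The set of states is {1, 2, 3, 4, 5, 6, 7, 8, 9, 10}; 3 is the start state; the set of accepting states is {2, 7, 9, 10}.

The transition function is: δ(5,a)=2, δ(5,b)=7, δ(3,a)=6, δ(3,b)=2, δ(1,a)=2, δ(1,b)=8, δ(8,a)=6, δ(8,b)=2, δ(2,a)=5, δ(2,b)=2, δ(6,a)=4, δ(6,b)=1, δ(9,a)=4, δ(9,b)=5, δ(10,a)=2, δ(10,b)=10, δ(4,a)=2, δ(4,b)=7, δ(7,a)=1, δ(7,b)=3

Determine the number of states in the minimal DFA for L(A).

6

States {9,10} cannot be reached from the start state, so discard them.
Start with accepting vs non-accepting: {2,7} | {1,3,4,5,6,8}.
Refine {2,7} on symbol b: members go to different blocks, giving {2} and {7}.
Refine {1,3,4,5,6,8} on symbol a: members go to different blocks, giving {1,4,5} and {3,6,8}.
Split {1,4,5} by δ(·,b) → {4,5} and {1}.
Refine {3,6,8} on symbol a: members go to different blocks, giving {3,8} and {6}.
Stable partition: {2} | {4,5} | {7} | {3,8} | {1} | {6} — 6 equivalence classes.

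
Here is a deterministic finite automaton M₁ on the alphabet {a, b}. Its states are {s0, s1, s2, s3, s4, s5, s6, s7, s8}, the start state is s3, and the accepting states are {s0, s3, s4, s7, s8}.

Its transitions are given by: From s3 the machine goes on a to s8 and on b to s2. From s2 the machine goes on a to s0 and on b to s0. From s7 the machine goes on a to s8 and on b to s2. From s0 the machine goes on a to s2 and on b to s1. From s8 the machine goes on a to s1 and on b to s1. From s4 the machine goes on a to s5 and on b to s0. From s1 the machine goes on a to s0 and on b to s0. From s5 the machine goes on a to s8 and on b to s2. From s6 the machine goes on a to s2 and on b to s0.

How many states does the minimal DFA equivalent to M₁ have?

States {s4,s5,s6,s7} cannot be reached from the start state, so discard them.
Start with accepting vs non-accepting: {s0,s3,s8} | {s1,s2}.
On input a, block {s0,s3,s8} splits into {s0,s8} and {s3}.
Stable partition: {s0,s8} | {s1,s2} | {s3} — 3 equivalence classes.

3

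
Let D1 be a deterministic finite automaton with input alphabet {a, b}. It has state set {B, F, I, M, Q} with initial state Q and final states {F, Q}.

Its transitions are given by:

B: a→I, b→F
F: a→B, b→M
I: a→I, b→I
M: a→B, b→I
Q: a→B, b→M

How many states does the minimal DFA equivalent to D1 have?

4

All states are reachable from the start state.
Initial partition by acceptance: {F,Q} | {B,I,M}.
Refine {B,I,M} on symbol b: members go to different blocks, giving {I,M} and {B}.
Split {I,M} by δ(·,a) → {I} and {M}.
No further refinement is possible. Final partition (4 blocks): {F,Q} | {I} | {B} | {M}.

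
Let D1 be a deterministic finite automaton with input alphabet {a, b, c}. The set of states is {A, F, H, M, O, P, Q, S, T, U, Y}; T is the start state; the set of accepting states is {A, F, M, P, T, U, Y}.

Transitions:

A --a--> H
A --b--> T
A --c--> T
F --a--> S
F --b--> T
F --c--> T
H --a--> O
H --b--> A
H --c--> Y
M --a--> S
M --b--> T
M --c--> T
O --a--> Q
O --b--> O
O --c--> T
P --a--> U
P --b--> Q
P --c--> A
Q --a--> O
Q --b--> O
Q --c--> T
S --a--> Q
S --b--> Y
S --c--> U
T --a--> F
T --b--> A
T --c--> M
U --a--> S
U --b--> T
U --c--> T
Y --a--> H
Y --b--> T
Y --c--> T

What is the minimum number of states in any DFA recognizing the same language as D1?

Reachable states from the start: {A,F,H,M,O,Q,S,T,U,Y}. Unreachable: {P} — drop them.
P0 = {A,F,M,T,U,Y} | {H,O,Q,S}.
Refine {A,F,M,T,U,Y} on symbol a: members go to different blocks, giving {A,F,M,U,Y} and {T}.
Refine {H,O,Q,S} on symbol b: members go to different blocks, giving {H,S} and {O,Q}.
No further refinement is possible. Final partition (4 blocks): {A,F,M,U,Y} | {H,S} | {T} | {O,Q}.

4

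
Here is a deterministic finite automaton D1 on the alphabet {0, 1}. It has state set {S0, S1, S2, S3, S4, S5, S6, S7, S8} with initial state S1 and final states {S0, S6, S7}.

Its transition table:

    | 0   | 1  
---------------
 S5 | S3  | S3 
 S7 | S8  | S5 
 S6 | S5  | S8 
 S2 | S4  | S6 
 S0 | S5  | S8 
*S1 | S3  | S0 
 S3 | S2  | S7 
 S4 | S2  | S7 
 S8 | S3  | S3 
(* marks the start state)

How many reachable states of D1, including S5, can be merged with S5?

Initial partition by acceptance: {S0,S6,S7} | {S1,S2,S3,S4,S5,S8}.
Split {S1,S2,S3,S4,S5,S8} by δ(·,1) → {S1,S2,S3,S4} and {S5,S8}.
The partition is now stable with 3 blocks: {S0,S6,S7} | {S1,S2,S3,S4} | {S5,S8}.
State S5 belongs to the block {S5,S8}, which has 2 states.

2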